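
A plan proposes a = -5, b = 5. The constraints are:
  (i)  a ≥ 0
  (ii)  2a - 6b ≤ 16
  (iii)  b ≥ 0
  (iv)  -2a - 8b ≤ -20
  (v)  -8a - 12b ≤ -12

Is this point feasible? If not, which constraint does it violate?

not feasible — violates (i)

Constraint (i): a = -5, which is not ≥ 0. All other constraints are satisfied.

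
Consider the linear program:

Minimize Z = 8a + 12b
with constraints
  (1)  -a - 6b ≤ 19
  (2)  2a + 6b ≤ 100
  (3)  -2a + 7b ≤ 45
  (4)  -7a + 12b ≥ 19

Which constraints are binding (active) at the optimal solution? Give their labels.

Feasible corners and Z = 8a + 12b:
  (-403/19, 7/19) → Z = -3140/19
  (-19/3, -19/9) → Z = -76
  (407/25, 277/25) → Z = 1316/5

The minimum is at (-403/19, 7/19). Substituting into each constraint, equality holds for (1) and (3); the remaining constraints have slack.

(1) and (3)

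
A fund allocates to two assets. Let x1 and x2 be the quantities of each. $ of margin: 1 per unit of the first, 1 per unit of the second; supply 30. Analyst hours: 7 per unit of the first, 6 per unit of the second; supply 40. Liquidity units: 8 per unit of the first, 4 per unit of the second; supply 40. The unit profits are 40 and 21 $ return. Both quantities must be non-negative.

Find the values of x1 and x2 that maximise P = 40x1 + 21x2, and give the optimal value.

x1 = 4, x2 = 2, maximum P = 202

Feasible corners and P = 40x1 + 21x2:
  (0, 0) → P = 0
  (0, 20/3) → P = 140
  (5, 0) → P = 200
  (4, 2) → P = 202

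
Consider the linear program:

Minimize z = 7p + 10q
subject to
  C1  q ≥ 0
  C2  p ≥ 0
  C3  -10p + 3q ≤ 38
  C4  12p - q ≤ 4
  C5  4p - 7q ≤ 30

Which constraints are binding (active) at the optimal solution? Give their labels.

C1 and C2

Feasible corners and z = 7p + 10q:
  (0, 0) → z = 0
  (1/3, 0) → z = 7/3
  (0, 38/3) → z = 380/3
  (25/13, 248/13) → z = 2655/13

The minimum is at (0, 0). Substituting into each constraint, equality holds for C1 and C2; the remaining constraints have slack.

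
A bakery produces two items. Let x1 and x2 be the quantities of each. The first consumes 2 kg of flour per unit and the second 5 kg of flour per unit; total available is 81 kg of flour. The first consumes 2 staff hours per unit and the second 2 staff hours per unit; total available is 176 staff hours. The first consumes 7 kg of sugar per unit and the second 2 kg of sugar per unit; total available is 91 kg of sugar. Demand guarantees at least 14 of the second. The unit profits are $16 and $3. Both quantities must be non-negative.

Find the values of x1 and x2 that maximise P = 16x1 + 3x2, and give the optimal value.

Corner points and P = 16x1 + 3x2:
  (0, 81/5) → P = 243/5
  (0, 14) → P = 42
  (11/2, 14) → P = 130

The binding constraints are 2x1 + 5x2 = 81 and x2 = 14.
Solving simultaneously gives x1 = 11/2, x2 = 14.

x1 = 11/2, x2 = 14, maximum P = 130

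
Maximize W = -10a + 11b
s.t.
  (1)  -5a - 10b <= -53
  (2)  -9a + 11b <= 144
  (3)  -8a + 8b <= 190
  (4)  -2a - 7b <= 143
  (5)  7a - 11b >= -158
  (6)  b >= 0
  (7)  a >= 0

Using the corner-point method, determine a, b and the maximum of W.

a = 0, b = 144/11, maximum W = 144

Vertices and W = -10a + 11b:
  (53/5, 0) → W = -106
  (0, 53/10) → W = 583/10
  (7, 207/11) → W = 137
  (0, 144/11) → W = 144
The feasible region is unbounded (it extends along (11, 7), (1, 0)), but W strictly decreases along every unbounded feasible direction, so there is no improving ray and the maximum is attained at a vertex.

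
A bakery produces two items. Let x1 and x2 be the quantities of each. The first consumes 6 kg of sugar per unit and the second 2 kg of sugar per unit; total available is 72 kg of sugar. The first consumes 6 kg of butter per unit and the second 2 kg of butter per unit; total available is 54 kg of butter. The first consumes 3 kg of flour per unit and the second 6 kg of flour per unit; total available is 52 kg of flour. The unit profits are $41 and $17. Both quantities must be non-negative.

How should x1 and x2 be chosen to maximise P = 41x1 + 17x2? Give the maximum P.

x1 = 22/3, x2 = 5, maximum P = 1157/3

At the optimal vertex, 6x1 + 2x2 = 54 and 3x1 + 6x2 = 52.
Solving simultaneously gives x1 = 22/3, x2 = 5.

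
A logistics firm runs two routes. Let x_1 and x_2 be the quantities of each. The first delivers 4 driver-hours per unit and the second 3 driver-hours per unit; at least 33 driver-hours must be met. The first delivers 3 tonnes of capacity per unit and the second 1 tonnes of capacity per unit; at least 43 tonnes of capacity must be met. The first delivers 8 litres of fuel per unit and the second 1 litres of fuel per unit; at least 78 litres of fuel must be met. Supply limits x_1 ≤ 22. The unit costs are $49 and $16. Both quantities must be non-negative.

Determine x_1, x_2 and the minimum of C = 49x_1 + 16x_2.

Extreme points and C = 49x_1 + 16x_2:
  (0, 78) → C = 1248
  (43/3, 0) → C = 2107/3
  (22, 0) → C = 1078
  (7, 22) → C = 695
The feasible region is unbounded (it extends along (0, 1)), but C strictly increases along every unbounded feasible direction, so there is no improving ray and the minimum is attained at a vertex.

At the optimal vertex, 3x_1 + x_2 = 43 and 8x_1 + x_2 = 78.
Solving simultaneously gives x_1 = 7, x_2 = 22.

x_1 = 7, x_2 = 22, minimum C = 695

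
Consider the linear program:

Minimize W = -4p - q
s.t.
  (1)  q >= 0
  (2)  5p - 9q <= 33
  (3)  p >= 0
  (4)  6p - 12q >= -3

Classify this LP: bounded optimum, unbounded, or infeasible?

Feasible corners and W = -4p - q:
  (33/5, 0) → W = -132/5
  (0, 0) → W = 0
  (141/2, 71/2) → W = -635/2
  (0, 1/4) → W = -1/4
The feasible region has finitely many vertices and no improving ray; the minimum is -635/2 at (141/2, 71/2).

bounded optimum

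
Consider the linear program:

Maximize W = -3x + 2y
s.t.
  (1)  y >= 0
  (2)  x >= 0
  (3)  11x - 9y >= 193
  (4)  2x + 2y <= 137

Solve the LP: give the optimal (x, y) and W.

x = 193/11, y = 0, maximum W = -579/11

Corner points and W = -3x + 2y:
  (193/11, 0) → W = -579/11
  (137/2, 0) → W = -411/2
  (1619/40, 1121/40) → W = -523/8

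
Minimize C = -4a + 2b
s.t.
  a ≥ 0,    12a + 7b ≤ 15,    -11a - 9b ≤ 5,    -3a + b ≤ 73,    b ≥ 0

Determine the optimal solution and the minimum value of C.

a = 5/4, b = 0, minimum C = -5

Feasible corners and C = -4a + 2b:
  (0, 15/7) → C = 30/7
  (0, 0) → C = 0
  (5/4, 0) → C = -5

The binding constraints are 12a + 7b = 15 and b = 0.
Solving simultaneously gives a = 5/4, b = 0.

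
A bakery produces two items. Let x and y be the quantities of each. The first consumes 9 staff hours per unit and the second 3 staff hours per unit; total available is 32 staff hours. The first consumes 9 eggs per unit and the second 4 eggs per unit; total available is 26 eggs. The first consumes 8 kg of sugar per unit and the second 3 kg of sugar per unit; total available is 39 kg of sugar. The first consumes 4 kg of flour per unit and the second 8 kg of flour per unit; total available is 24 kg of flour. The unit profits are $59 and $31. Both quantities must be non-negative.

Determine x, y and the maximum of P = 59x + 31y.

Vertices and P = 59x + 31y:
  (0, 0) → P = 0
  (0, 3) → P = 93
  (26/9, 0) → P = 1534/9
  (2, 2) → P = 180

x = 2, y = 2, maximum P = 180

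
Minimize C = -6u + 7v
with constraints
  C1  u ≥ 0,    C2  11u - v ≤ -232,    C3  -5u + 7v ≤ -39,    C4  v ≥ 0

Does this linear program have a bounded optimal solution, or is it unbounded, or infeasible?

The boundaries u = 0 and 11u - v = -232 meet at (0, 232), but that point violates -5u + 7v ≤ -39. Every candidate vertex is excluded by some other constraint, so the feasible region is empty.

infeasible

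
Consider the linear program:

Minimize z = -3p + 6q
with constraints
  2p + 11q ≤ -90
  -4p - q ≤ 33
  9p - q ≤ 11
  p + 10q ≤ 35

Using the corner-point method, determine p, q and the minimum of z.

Feasible corners and z = -3p + 6q:
  (-13/2, -7) → z = -45/2
  (31/101, -832/101) → z = -5085/101
  (-22/13, -341/13) → z = -1980/13

At the optimal vertex, -4p - q = 33 and 9p - q = 11.
Solving simultaneously gives p = -22/13, q = -341/13.

p = -22/13, q = -341/13, minimum z = -1980/13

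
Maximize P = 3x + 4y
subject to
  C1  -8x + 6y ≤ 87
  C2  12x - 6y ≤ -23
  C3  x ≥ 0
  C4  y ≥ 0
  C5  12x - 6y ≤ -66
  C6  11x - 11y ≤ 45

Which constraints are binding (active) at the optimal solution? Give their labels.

C1 and C5

Feasible corners and P = 3x + 4y:
  (0, 29/2) → P = 58
  (21/4, 43/2) → P = 407/4
  (0, 11) → P = 44

The maximum is at (21/4, 43/2). Substituting into each constraint, equality holds for C1 and C5; the remaining constraints have slack.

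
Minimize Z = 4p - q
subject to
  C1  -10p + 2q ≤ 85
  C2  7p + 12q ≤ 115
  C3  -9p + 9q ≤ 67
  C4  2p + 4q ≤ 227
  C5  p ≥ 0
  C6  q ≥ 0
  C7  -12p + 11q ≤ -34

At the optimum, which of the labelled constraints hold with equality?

Extreme points and Z = 4p - q:
  (115/7, 0) → Z = 460/7
  (1673/221, 1142/221) → Z = 5550/221
  (17/6, 0) → Z = 34/3

The minimum is at (17/6, 0). Substituting into each constraint, equality holds for C6 and C7; the remaining constraints have slack.

C6 and C7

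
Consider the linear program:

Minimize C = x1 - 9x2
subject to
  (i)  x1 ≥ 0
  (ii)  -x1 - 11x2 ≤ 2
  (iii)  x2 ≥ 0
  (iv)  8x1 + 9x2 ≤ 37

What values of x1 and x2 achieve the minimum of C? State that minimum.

Corner points and C = x1 - 9x2:
  (0, 0) → C = 0
  (0, 37/9) → C = -37
  (37/8, 0) → C = 37/8

x1 = 0, x2 = 37/9, minimum C = -37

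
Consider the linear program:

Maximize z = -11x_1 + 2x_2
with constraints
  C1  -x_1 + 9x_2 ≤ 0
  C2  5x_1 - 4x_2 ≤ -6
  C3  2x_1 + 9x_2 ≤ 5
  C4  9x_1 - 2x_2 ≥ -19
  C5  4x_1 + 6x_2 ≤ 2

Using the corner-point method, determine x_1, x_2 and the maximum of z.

Extreme points and z = -11x_1 + 2x_2:
  (-54/41, -6/41) → z = 582/41
  (-171/79, -19/79) → z = 1843/79
  (-32/13, -41/26) → z = 311/13

x_1 = -32/13, x_2 = -41/26, maximum z = 311/13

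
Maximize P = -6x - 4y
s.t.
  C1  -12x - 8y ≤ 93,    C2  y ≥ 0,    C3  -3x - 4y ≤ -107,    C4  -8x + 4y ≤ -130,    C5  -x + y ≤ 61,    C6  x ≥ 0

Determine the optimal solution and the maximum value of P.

Vertices and P = -6x - 4y:
  (107/3, 0) → P = -214
  (237/11, 233/22) → P = -1888/11
  (187/2, 309/2) → P = -1179
The feasible region is unbounded (it extends along (1, 1), (1, 0)), but P strictly decreases along every unbounded feasible direction, so there is no improving ray and the maximum is attained at a vertex.

x = 237/11, y = 233/22, maximum P = -1888/11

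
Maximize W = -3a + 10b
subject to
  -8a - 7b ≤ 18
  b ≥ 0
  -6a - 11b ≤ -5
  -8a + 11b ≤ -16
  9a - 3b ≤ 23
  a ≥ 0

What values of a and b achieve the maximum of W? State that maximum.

Corner points and W = -3a + 10b:
  (2, 0) → W = -6
  (23/9, 0) → W = -23/3
  (41/15, 8/15) → W = -43/15

The optimum lies where -8a + 11b = -16 and 9a - 3b = 23.
Solving simultaneously gives a = 41/15, b = 8/15.

a = 41/15, b = 8/15, maximum W = -43/15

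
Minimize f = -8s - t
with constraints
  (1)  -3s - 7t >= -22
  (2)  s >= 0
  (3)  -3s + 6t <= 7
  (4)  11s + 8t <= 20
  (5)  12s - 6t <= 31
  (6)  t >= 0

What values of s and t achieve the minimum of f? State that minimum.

Feasible corners and f = -8s - t:
  (0, 7/6) → f = -7/6
  (0, 0) → f = 0
  (32/45, 137/90) → f = -649/90
  (20/11, 0) → f = -160/11

At the optimal vertex, 11s + 8t = 20 and t = 0.
Solving simultaneously gives s = 20/11, t = 0.

s = 20/11, t = 0, minimum f = -160/11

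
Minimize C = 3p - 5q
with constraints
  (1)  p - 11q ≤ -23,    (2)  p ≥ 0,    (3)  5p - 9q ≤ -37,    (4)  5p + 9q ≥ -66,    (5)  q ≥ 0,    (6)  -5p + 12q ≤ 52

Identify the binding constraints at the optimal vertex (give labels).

Feasible corners and C = 3p - 5q:
  (0, 37/9) → C = -185/9
  (0, 13/3) → C = -65/3
  (8/5, 5) → C = -101/5

The minimum is at (0, 13/3). Substituting into each constraint, equality holds for (2) and (6); the remaining constraints have slack.

(2) and (6)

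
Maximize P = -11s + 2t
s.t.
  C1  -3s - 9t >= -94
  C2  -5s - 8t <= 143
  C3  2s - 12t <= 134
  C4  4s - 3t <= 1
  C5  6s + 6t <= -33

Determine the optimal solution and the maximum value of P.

Vertices and P = -11s + 2t:
  (-2039/21, 899/21) → P = 3461/3
  (-287/12, 221/12) → P = 3599/12
  (-421/47, -577/47) → P = 3477/47
  (-31/14, -23/7) → P = 249/14

The binding constraints are -3s - 9t = -94 and -5s - 8t = 143.
Solving simultaneously gives s = -2039/21, t = 899/21.

s = -2039/21, t = 899/21, maximum P = 3461/3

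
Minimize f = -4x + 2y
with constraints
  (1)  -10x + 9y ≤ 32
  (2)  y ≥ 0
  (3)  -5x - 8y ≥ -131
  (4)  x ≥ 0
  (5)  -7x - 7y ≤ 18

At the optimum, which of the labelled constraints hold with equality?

(2) and (3)

Vertices and f = -4x + 2y:
  (923/125, 294/25) → f = -752/125
  (0, 32/9) → f = 64/9
  (131/5, 0) → f = -524/5
  (0, 0) → f = 0

The minimum is at (131/5, 0). Substituting into each constraint, equality holds for (2) and (3); the remaining constraints have slack.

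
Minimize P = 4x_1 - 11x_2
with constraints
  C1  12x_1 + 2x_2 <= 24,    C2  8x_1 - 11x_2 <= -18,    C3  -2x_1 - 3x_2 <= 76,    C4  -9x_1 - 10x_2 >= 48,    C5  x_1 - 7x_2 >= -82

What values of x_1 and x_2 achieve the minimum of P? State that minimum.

Feasible corners and P = 4x_1 - 11x_2:
  (-445/23, -286/23) → P = 1366/23
  (-708/179, -222/179) → P = -390/179
  (-778/17, 88/17) → P = -240
  (-1156/73, 690/73) → P = -12214/73

The binding constraints are -2x_1 - 3x_2 = 76 and x_1 - 7x_2 = -82.
Solving simultaneously gives x_1 = -778/17, x_2 = 88/17.

x_1 = -778/17, x_2 = 88/17, minimum P = -240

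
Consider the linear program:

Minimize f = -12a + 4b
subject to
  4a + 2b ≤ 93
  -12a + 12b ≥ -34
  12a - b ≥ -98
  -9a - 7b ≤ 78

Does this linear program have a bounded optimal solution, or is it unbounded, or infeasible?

Feasible corners and f = -12a + 4b:
  (148/9, 245/18) → f = -1286/9
  (-103/28, 377/7) → f = 1817/7
  (-349/96, -207/32) → f = 71/4
  (-764/93, -18/31) → f = 2984/31
The feasible region has finitely many vertices and no improving ray; the minimum is -1286/9 at (148/9, 245/18).

bounded optimum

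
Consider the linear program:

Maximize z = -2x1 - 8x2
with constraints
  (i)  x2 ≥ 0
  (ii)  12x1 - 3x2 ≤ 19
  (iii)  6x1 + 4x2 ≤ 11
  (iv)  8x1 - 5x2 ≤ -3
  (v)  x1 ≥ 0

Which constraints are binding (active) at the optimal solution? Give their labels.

Extreme points and z = -2x1 - 8x2:
  (43/62, 53/31) → z = -467/31
  (0, 11/4) → z = -22
  (0, 3/5) → z = -24/5

The maximum is at (0, 3/5). Substituting into each constraint, equality holds for (iv) and (v); the remaining constraints have slack.

(iv) and (v)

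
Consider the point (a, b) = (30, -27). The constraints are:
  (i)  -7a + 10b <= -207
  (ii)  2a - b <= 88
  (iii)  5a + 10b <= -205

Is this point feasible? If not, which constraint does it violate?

Constraint (iii): 5a + 10b = -120, which is not ≤ -205. All other constraints are satisfied.

not feasible — violates (iii)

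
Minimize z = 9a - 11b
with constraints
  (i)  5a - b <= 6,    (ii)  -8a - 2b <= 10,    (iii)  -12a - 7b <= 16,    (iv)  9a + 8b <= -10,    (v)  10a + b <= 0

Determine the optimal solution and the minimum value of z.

Vertices and z = 9a - 11b:
  (-19/16, -1/4) → z = -127/16
  (-30/23, 5/23) → z = -325/23
  (8/29, -80/29) → z = 952/29
  (10/71, -100/71) → z = 1190/71

The binding constraints are -8a - 2b = 10 and 9a + 8b = -10.
Solving simultaneously gives a = -30/23, b = 5/23.

a = -30/23, b = 5/23, minimum z = -325/23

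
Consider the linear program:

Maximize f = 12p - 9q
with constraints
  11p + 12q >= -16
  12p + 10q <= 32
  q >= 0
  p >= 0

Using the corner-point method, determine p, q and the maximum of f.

Extreme points and f = 12p - 9q:
  (8/3, 0) → f = 32
  (0, 16/5) → f = -144/5
  (0, 0) → f = 0

p = 8/3, q = 0, maximum f = 32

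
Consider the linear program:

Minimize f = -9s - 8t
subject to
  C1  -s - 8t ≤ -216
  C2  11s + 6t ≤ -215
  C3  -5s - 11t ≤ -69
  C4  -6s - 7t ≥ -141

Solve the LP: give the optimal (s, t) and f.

s = -2351/41, t = 2841/41, minimum f = -1569/41

Extreme points and f = -9s - 8t:
  (-1508/41, 2591/82) → f = 3208/41
  (-1824/29, 1011/29) → f = 8328/29
  (-2351/41, 2841/41) → f = -1569/41
The feasible region is unbounded (it extends along (-11, 5), (-7, 6)), but f strictly increases along every unbounded feasible direction, so there is no improving ray and the minimum is attained at a vertex.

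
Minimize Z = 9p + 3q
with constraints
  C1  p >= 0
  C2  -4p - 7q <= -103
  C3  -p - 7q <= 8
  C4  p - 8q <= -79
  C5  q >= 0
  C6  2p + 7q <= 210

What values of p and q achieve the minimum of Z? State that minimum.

p = 0, q = 103/7, minimum Z = 309/7

Corner points and Z = 9p + 3q:
  (0, 103/7) → Z = 309/7
  (0, 30) → Z = 90
  (271/39, 419/39) → Z = 1232/13
  (49, 16) → Z = 489

The binding constraints are p = 0 and -4p - 7q = -103.
Solving simultaneously gives p = 0, q = 103/7.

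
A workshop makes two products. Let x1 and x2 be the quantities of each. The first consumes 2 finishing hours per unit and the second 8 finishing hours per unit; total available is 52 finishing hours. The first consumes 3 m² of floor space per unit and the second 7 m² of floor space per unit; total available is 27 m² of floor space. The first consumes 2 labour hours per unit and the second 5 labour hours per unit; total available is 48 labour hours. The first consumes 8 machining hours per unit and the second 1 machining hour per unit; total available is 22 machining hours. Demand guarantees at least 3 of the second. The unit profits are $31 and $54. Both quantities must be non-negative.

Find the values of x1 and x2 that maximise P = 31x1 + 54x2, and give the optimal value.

x1 = 2, x2 = 3, maximum P = 224

Vertices and P = 31x1 + 54x2:
  (0, 27/7) → P = 1458/7
  (0, 3) → P = 162
  (2, 3) → P = 224

The optimum lies where 3x1 + 7x2 = 27 and x2 = 3.
Solving simultaneously gives x1 = 2, x2 = 3.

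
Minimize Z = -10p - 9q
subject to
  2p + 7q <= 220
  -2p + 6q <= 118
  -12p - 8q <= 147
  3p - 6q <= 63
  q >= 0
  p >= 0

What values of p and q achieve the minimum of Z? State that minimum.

p = 587/11, q = 178/11, minimum Z = -7472/11

The binding constraints are 2p + 7q = 220 and 3p - 6q = 63.
Solving simultaneously gives p = 587/11, q = 178/11.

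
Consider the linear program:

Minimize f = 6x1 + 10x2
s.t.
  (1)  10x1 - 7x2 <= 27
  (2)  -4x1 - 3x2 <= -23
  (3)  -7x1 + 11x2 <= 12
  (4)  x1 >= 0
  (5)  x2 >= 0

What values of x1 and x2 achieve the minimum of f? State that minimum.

x1 = 121/29, x2 = 61/29, minimum f = 1336/29

Extreme points and f = 6x1 + 10x2:
  (121/29, 61/29) → f = 1336/29
  (381/61, 309/61) → f = 5376/61
  (217/65, 209/65) → f = 3392/65

The binding constraints are 10x1 - 7x2 = 27 and -4x1 - 3x2 = -23.
Solving simultaneously gives x1 = 121/29, x2 = 61/29.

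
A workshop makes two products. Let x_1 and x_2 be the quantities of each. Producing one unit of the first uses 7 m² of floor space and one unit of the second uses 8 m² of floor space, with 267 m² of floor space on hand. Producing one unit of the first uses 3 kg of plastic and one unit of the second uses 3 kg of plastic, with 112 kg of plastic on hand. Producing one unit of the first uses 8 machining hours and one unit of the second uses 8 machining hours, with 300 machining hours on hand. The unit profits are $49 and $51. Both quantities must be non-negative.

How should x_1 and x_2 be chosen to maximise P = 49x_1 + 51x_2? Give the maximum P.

x_1 = 95/3, x_2 = 17/3, maximum P = 5522/3

Feasible corners and P = 49x_1 + 51x_2:
  (0, 0) → P = 0
  (0, 267/8) → P = 13617/8
  (112/3, 0) → P = 5488/3
  (95/3, 17/3) → P = 5522/3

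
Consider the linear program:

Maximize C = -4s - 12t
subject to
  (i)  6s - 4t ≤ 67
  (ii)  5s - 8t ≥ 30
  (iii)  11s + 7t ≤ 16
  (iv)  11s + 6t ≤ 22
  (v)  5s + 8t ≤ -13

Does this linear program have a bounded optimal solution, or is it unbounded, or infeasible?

From the feasible point (49/8, -121/16), moving in the direction (-4, -6) keeps every constraint satisfied while C increases without bound.

unbounded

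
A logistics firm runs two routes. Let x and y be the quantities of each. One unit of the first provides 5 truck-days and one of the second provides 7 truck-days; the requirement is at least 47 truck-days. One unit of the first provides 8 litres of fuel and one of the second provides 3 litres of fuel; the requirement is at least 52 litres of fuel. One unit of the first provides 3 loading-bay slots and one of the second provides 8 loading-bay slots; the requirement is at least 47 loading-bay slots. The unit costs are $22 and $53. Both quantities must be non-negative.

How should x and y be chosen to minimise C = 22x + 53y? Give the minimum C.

x = 5, y = 4, minimum C = 322

Vertices and C = 22x + 53y:
  (0, 52/3) → C = 2756/3
  (47/3, 0) → C = 1034/3
  (5, 4) → C = 322
The feasible region is unbounded (it extends along (0, 1), (1, 0)), but C strictly increases along every unbounded feasible direction, so there is no improving ray and the minimum is attained at a vertex.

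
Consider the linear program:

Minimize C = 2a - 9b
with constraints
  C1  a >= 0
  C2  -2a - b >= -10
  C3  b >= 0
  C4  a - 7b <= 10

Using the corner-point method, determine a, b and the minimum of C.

a = 0, b = 10, minimum C = -90

Extreme points and C = 2a - 9b:
  (0, 10) → C = -90
  (0, 0) → C = 0
  (5, 0) → C = 10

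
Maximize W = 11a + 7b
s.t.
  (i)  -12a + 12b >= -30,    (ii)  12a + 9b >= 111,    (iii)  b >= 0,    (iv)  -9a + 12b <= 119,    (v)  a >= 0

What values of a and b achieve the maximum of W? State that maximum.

a = 149/3, b = 283/6, maximum W = 1753/2

Vertices and W = 11a + 7b:
  (89/14, 27/7) → W = 1357/14
  (149/3, 283/6) → W = 1753/2
  (29/25, 809/75) → W = 1324/15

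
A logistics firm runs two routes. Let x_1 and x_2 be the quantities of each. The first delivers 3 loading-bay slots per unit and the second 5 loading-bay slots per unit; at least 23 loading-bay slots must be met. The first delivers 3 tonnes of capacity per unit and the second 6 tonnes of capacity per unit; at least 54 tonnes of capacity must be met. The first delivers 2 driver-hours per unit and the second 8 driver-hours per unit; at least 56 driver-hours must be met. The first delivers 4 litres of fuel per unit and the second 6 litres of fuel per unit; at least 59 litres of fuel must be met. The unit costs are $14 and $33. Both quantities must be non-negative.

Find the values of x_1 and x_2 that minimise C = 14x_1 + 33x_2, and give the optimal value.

Corner points and C = 14x_1 + 33x_2:
  (0, 59/6) → C = 649/2
  (28, 0) → C = 392
  (8, 5) → C = 277
  (5, 13/2) → C = 569/2
The feasible region is unbounded (it extends along (0, 1), (1, 0)), but C strictly increases along every unbounded feasible direction, so there is no improving ray and the minimum is attained at a vertex.

x_1 = 8, x_2 = 5, minimum C = 277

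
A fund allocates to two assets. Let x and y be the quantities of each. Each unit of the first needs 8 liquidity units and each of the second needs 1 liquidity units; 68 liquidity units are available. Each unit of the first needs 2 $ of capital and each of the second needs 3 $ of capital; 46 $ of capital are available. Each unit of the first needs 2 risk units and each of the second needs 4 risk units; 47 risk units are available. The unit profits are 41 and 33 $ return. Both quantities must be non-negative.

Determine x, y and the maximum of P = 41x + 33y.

x = 15/2, y = 8, maximum P = 1143/2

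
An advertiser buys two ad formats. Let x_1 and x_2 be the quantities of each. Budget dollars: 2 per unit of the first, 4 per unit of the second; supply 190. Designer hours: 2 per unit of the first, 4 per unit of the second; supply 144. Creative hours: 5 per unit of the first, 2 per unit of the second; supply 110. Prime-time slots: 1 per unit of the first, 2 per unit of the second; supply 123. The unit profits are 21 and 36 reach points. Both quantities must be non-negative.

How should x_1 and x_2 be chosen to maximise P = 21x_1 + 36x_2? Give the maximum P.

x_1 = 19/2, x_2 = 125/4, maximum P = 2649/2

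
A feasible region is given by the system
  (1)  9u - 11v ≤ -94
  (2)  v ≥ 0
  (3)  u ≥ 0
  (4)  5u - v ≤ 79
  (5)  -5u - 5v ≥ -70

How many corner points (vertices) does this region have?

3

The feasible vertices (each the meet of two boundaries and inside every other half-plane) are:
  (0, 94/11)
  (3, 11)
  (0, 14)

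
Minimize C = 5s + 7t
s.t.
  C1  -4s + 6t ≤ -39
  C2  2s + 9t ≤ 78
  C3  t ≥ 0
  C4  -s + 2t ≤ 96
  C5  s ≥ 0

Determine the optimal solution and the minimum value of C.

Extreme points and C = 5s + 7t:
  (273/16, 39/8) → C = 1911/16
  (39/4, 0) → C = 195/4
  (39, 0) → C = 195

s = 39/4, t = 0, minimum C = 195/4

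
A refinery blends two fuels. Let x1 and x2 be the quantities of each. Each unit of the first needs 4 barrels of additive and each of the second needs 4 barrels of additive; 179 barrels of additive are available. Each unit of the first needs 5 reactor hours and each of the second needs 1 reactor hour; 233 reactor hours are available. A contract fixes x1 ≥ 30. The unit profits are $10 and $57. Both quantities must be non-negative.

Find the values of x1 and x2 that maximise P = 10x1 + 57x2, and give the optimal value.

Feasible corners and P = 10x1 + 57x2:
  (179/4, 0) → P = 895/2
  (30, 0) → P = 300
  (30, 59/4) → P = 4563/4

At the optimal vertex, 4x1 + 4x2 = 179 and x1 = 30.
Solving simultaneously gives x1 = 30, x2 = 59/4.

x1 = 30, x2 = 59/4, maximum P = 4563/4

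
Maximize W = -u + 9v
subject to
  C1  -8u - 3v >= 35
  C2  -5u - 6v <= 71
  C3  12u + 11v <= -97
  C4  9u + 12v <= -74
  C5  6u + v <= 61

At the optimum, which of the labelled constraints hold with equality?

C2 and C4

Corner points and W = -u + 9v:
  (1/11, -131/11) → W = -1180/11
  (-47/26, -89/13) → W = -1555/26
  (-68, 269/6) → W = 943/2
  (-70/9, -1/3) → W = 43/9

The maximum is at (-68, 269/6). Substituting into each constraint, equality holds for C2 and C4; the remaining constraints have slack.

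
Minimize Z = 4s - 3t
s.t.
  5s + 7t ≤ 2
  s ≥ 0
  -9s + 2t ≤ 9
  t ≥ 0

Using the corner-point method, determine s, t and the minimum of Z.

s = 0, t = 2/7, minimum Z = -6/7

Extreme points and Z = 4s - 3t:
  (0, 2/7) → Z = -6/7
  (2/5, 0) → Z = 8/5
  (0, 0) → Z = 0

The optimum lies where 5s + 7t = 2 and s = 0.
Solving simultaneously gives s = 0, t = 2/7.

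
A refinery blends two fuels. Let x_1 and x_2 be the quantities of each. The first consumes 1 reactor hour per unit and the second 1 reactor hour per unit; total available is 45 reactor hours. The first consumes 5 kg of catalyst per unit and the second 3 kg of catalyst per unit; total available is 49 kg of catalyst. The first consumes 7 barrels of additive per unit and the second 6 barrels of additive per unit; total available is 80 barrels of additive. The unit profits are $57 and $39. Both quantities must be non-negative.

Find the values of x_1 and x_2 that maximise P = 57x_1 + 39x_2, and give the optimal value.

x_1 = 6, x_2 = 19/3, maximum P = 589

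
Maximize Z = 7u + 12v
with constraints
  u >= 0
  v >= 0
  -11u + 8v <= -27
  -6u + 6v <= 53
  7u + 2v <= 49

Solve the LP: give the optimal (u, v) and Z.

Extreme points and Z = 7u + 12v:
  (27/11, 0) → Z = 189/11
  (7, 0) → Z = 49
  (223/39, 175/39) → Z = 3661/39

At the optimal vertex, -11u + 8v = -27 and 7u + 2v = 49.
Solving simultaneously gives u = 223/39, v = 175/39.

u = 223/39, v = 175/39, maximum Z = 3661/39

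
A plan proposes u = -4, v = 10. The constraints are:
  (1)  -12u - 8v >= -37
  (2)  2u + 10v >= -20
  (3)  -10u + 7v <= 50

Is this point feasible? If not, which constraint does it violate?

Constraint (3): -10u + 7v = 110, which is not ≤ 50. All other constraints are satisfied.

not feasible — violates (3)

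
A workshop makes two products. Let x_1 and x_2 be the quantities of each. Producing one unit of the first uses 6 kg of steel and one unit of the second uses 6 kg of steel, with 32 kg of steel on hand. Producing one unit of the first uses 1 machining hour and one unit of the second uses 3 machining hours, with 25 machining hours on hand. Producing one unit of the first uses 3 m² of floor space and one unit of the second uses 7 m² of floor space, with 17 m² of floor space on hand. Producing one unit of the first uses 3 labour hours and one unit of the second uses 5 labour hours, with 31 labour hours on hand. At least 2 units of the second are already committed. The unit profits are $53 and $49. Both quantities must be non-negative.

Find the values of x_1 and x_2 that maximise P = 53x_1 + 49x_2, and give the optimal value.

Feasible corners and P = 53x_1 + 49x_2:
  (0, 17/7) → P = 119
  (0, 2) → P = 98
  (1, 2) → P = 151

x_1 = 1, x_2 = 2, maximum P = 151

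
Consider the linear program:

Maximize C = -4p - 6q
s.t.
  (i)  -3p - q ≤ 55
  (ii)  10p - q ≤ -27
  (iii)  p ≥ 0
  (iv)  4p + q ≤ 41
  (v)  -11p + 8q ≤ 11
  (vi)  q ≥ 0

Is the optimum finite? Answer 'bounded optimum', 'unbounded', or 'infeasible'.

The boundaries 10p - q = -27 and p = 0 meet at (0, 27), but that point violates -11p + 8q ≤ 11. Every candidate vertex is excluded by some other constraint, so the feasible region is empty.

infeasible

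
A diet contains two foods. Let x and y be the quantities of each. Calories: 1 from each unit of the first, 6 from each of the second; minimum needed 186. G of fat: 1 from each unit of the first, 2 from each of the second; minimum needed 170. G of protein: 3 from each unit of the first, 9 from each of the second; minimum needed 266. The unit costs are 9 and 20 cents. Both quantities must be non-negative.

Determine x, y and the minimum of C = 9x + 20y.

x = 162, y = 4, minimum C = 1538

Extreme points and C = 9x + 20y:
  (0, 85) → C = 1700
  (186, 0) → C = 1674
  (162, 4) → C = 1538
The feasible region is unbounded (it extends along (0, 1), (1, 0)), but C strictly increases along every unbounded feasible direction, so there is no improving ray and the minimum is attained at a vertex.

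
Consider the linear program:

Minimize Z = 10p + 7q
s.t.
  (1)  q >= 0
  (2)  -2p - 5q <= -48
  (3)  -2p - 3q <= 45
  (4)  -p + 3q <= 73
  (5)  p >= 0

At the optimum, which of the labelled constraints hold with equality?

(2) and (5)

Corner points and Z = 10p + 7q:
  (24, 0) → Z = 240
  (0, 48/5) → Z = 336/5
  (0, 73/3) → Z = 511/3
The feasible region is unbounded (it extends along (3, 1), (1, 0)), but Z strictly increases along every unbounded feasible direction, so there is no improving ray and the minimum is attained at a vertex.

The minimum is at (0, 48/5). Substituting into each constraint, equality holds for (2) and (5); the remaining constraints have slack.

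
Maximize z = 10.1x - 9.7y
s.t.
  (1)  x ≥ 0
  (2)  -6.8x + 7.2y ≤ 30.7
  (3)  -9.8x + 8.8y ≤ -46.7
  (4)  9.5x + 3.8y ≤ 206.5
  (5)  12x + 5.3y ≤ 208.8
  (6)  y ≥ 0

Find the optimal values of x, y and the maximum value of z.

Extreme points and z = 10.1x - 9.7y:
  (208495/15754, 74292/7877) → z = 6645347/157540
  (467/98, 0) → z = 47167/980
  (87/5, 0) → z = 8787/50

x = 17.4, y = 0, maximum z = 175.74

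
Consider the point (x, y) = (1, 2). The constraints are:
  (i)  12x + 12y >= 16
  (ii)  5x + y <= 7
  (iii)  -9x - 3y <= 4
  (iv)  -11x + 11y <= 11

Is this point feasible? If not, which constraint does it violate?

(i): 36 ≥ 16 ✓
(ii): 7 ≤ 7 ✓
(iii): -15 ≤ 4 ✓
(iv): 11 ≤ 11 ✓

feasible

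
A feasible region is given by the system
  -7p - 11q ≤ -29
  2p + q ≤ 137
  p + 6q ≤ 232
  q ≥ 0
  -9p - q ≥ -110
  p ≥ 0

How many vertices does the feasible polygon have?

5

Pairwise boundary intersections that survive every other constraint:
  (29/7, 0)
  (0, 29/11)
  (428/53, 1978/53)
  (0, 116/3)
  (110/9, 0)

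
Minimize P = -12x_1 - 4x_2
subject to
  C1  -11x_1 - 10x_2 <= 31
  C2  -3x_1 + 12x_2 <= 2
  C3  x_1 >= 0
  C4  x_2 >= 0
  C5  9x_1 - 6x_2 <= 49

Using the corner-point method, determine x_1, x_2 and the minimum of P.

x_1 = 20/3, x_2 = 11/6, minimum P = -262/3

Corner points and P = -12x_1 - 4x_2:
  (0, 1/6) → P = -2/3
  (20/3, 11/6) → P = -262/3
  (0, 0) → P = 0
  (49/9, 0) → P = -196/3

The optimum lies where -3x_1 + 12x_2 = 2 and 9x_1 - 6x_2 = 49.
Solving simultaneously gives x_1 = 20/3, x_2 = 11/6.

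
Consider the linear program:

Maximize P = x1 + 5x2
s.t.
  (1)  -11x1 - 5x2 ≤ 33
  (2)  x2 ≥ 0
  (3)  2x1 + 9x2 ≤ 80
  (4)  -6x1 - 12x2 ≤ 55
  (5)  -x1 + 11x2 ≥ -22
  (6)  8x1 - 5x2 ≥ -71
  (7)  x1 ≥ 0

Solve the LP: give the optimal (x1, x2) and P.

Feasible corners and P = x1 + 5x2:
  (22, 0) → P = 22
  (0, 0) → P = 0
  (1078/31, 36/31) → P = 1258/31
  (0, 80/9) → P = 400/9

x1 = 0, x2 = 80/9, maximum P = 400/9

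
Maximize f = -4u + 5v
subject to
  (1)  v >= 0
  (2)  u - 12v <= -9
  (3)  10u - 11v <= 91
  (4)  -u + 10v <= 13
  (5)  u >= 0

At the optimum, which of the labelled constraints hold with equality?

Corner points and f = -4u + 5v:
  (1191/109, 181/109) → f = -3859/109
  (0, 3/4) → f = 15/4
  (1053/89, 221/89) → f = -3107/89
  (0, 13/10) → f = 13/2

The maximum is at (0, 13/10). Substituting into each constraint, equality holds for (4) and (5); the remaining constraints have slack.

(4) and (5)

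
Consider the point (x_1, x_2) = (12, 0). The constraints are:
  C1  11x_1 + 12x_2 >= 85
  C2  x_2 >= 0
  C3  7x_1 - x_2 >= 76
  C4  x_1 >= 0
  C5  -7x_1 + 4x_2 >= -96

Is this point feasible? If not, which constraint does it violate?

C1: 132 ≥ 85 ✓
C2: 0 ≥ 0 ✓
C3: 84 ≥ 76 ✓
C4: 12 ≥ 0 ✓
C5: -84 ≥ -96 ✓

feasible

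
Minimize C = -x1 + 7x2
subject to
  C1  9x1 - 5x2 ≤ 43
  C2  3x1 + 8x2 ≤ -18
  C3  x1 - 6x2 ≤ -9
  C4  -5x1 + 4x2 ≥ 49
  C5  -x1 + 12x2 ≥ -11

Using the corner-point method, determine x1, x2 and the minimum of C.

Feasible corners and C = -x1 + 7x2:
  (-116/13, 57/52) → C = 863/52
  (-129/13, -2/13) → C = 115/13
  (-29, -10/3) → C = 17/3
The feasible region is unbounded (it extends along (-8, 3), (-12, -1)), but C strictly increases along every unbounded feasible direction, so there is no improving ray and the minimum is attained at a vertex.

The optimum lies where x1 - 6x2 = -9 and -x1 + 12x2 = -11.
Solving simultaneously gives x1 = -29, x2 = -10/3.

x1 = -29, x2 = -10/3, minimum C = 17/3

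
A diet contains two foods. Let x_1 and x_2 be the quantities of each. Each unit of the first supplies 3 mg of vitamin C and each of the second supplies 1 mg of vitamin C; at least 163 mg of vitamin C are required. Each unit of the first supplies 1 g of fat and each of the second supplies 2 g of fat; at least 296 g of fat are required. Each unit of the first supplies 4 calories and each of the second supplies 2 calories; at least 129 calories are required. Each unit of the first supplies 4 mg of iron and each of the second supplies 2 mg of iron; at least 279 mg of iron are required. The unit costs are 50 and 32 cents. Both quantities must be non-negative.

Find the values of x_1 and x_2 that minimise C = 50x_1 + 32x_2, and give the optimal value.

Extreme points and C = 50x_1 + 32x_2:
  (0, 163) → C = 5216
  (296, 0) → C = 14800
  (6, 145) → C = 4940
The feasible region is unbounded (it extends along (0, 1), (1, 0)), but C strictly increases along every unbounded feasible direction, so there is no improving ray and the minimum is attained at a vertex.

At the optimal vertex, 3x_1 + x_2 = 163 and x_1 + 2x_2 = 296.
Solving simultaneously gives x_1 = 6, x_2 = 145.

x_1 = 6, x_2 = 145, minimum C = 4940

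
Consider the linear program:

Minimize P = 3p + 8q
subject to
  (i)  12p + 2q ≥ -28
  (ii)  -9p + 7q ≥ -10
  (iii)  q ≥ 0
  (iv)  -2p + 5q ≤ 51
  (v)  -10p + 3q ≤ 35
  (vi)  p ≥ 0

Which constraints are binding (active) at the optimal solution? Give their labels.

(iii) and (vi)

Extreme points and P = 3p + 8q:
  (10/9, 0) → P = 10/3
  (407/31, 479/31) → P = 163
  (0, 0) → P = 0
  (0, 51/5) → P = 408/5

The minimum is at (0, 0). Substituting into each constraint, equality holds for (iii) and (vi); the remaining constraints have slack.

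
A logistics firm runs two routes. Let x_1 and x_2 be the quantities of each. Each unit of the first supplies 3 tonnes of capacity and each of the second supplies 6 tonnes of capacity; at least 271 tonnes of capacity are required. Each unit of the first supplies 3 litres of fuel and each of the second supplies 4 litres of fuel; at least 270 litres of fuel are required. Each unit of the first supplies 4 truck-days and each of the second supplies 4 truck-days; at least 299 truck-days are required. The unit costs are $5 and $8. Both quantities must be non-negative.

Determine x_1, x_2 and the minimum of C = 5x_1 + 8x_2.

Extreme points and C = 5x_1 + 8x_2:
  (0, 299/4) → C = 598
  (271/3, 0) → C = 1355/3
  (268/3, 1/2) → C = 1352/3
  (29, 183/4) → C = 511
The feasible region is unbounded (it extends along (0, 1), (1, 0)), but C strictly increases along every unbounded feasible direction, so there is no improving ray and the minimum is attained at a vertex.

The binding constraints are 3x_1 + 6x_2 = 271 and 3x_1 + 4x_2 = 270.
Solving simultaneously gives x_1 = 268/3, x_2 = 1/2.

x_1 = 268/3, x_2 = 1/2, minimum C = 1352/3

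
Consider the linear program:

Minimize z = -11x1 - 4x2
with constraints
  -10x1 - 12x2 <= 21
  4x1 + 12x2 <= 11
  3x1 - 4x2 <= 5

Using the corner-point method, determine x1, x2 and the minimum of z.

Corner points and z = -11x1 - 4x2:
  (-16/3, 97/36) → z = 431/9
  (-6/19, -113/76) → z = 179/19
  (2, 1/4) → z = -23

At the optimal vertex, 4x1 + 12x2 = 11 and 3x1 - 4x2 = 5.
Solving simultaneously gives x1 = 2, x2 = 1/4.

x1 = 2, x2 = 1/4, minimum z = -23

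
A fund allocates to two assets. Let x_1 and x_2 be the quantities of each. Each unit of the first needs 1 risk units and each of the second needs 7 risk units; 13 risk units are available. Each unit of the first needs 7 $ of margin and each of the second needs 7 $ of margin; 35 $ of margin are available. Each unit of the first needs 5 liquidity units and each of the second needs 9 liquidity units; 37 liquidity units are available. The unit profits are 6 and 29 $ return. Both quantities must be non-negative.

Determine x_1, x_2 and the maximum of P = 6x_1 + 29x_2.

Feasible corners and P = 6x_1 + 29x_2:
  (0, 0) → P = 0
  (0, 13/7) → P = 377/7
  (5, 0) → P = 30
  (11/3, 4/3) → P = 182/3

x_1 = 11/3, x_2 = 4/3, maximum P = 182/3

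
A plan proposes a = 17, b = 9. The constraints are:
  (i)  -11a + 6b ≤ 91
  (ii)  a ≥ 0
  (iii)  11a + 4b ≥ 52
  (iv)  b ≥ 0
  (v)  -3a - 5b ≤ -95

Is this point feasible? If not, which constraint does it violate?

(i): -133 ≤ 91 ✓
(ii): 17 ≥ 0 ✓
(iii): 223 ≥ 52 ✓
(iv): 9 ≥ 0 ✓
(v): -96 ≤ -95 ✓

feasible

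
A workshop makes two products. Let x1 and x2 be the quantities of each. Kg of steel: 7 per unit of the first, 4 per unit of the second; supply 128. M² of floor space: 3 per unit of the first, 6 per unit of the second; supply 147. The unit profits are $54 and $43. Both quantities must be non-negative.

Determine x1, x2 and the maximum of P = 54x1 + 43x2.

x1 = 6, x2 = 43/2, maximum P = 2497/2

Corner points and P = 54x1 + 43x2:
  (0, 0) → P = 0
  (0, 49/2) → P = 2107/2
  (128/7, 0) → P = 6912/7
  (6, 43/2) → P = 2497/2

At the optimal vertex, 7x1 + 4x2 = 128 and 3x1 + 6x2 = 147.
Solving simultaneously gives x1 = 6, x2 = 43/2.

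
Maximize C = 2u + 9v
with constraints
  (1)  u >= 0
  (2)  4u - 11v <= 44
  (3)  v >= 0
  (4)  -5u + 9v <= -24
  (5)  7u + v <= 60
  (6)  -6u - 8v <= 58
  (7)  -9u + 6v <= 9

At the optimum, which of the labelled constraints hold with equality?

(4) and (5)

Extreme points and C = 2u + 9v:
  (24/5, 0) → C = 48/5
  (60/7, 0) → C = 120/7
  (141/17, 33/17) → C = 579/17

The maximum is at (141/17, 33/17). Substituting into each constraint, equality holds for (4) and (5); the remaining constraints have slack.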